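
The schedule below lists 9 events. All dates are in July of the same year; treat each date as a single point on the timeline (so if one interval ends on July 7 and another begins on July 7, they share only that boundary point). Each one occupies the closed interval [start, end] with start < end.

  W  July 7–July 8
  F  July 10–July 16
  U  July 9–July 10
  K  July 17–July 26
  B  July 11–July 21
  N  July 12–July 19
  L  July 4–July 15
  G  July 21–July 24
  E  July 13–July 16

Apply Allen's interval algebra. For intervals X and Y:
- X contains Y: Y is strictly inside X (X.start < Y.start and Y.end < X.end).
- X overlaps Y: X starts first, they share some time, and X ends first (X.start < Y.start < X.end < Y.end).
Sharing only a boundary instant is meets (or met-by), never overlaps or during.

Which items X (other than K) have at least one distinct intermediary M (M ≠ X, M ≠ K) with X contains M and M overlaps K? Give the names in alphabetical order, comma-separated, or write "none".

B

Target K = [July 17, July 26].
Intermediaries M with M overlaps K: B, N.
Via B — items with X contains B: none.
Via N — items with X contains N: B.
Union: B.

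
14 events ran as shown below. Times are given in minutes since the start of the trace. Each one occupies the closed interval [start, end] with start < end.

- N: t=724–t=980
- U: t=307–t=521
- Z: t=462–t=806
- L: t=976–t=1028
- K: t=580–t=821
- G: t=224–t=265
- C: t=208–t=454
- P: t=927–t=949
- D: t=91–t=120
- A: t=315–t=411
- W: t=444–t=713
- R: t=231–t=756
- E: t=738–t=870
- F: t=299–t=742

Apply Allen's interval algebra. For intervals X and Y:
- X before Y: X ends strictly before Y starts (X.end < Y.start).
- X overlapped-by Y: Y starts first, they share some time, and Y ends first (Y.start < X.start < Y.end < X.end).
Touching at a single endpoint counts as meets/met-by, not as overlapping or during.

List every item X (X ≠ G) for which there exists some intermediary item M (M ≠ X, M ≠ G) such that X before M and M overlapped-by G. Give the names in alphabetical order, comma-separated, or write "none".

Target G = [t=224, t=265].
Intermediaries M with M overlapped-by G: R.
Via R — items with X before R: D.
Union: D.

D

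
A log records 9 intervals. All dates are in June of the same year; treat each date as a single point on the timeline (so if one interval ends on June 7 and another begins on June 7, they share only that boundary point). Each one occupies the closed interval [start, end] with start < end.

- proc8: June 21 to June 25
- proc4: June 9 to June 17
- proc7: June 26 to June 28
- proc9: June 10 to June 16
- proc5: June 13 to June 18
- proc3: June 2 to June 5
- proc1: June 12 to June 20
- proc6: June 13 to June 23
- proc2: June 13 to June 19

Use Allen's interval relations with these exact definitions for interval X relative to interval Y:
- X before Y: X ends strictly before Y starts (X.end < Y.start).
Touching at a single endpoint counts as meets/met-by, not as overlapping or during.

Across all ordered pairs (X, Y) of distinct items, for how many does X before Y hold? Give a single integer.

Checking all 72 ordered pairs for relation 'before'; matching pairs in alphabetical order:
(proc1, proc7): proc1 before proc7 ✓
(proc1, proc8): proc1 before proc8 ✓
(proc2, proc7): proc2 before proc7 ✓
(proc2, proc8): proc2 before proc8 ✓
(proc3, proc1): proc3 before proc1 ✓
(proc3, proc2): proc3 before proc2 ✓
(proc3, proc4): proc3 before proc4 ✓
(proc3, proc5): proc3 before proc5 ✓
(proc3, proc6): proc3 before proc6 ✓
(proc3, proc7): proc3 before proc7 ✓
(proc3, proc8): proc3 before proc8 ✓
(proc3, proc9): proc3 before proc9 ✓
(proc4, proc7): proc4 before proc7 ✓
(proc4, proc8): proc4 before proc8 ✓
(proc5, proc7): proc5 before proc7 ✓
(proc5, proc8): proc5 before proc8 ✓
(proc6, proc7): proc6 before proc7 ✓
(proc8, proc7): proc8 before proc7 ✓
(proc9, proc7): proc9 before proc7 ✓
(proc9, proc8): proc9 before proc8 ✓
Count: 20.

20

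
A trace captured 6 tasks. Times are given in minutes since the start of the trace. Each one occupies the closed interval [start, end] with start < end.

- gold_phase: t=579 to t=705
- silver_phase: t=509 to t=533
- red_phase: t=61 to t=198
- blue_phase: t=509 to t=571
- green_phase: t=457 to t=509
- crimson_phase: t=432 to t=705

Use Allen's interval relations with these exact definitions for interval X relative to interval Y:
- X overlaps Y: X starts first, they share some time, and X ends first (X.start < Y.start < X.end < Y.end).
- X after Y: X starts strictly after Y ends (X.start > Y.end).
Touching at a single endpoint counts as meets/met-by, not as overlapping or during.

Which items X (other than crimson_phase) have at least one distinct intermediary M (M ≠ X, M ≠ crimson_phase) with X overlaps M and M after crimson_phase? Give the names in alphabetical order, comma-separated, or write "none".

Target crimson_phase = [t=432, t=705].
Intermediaries M with M after crimson_phase: none.
Union: none.

none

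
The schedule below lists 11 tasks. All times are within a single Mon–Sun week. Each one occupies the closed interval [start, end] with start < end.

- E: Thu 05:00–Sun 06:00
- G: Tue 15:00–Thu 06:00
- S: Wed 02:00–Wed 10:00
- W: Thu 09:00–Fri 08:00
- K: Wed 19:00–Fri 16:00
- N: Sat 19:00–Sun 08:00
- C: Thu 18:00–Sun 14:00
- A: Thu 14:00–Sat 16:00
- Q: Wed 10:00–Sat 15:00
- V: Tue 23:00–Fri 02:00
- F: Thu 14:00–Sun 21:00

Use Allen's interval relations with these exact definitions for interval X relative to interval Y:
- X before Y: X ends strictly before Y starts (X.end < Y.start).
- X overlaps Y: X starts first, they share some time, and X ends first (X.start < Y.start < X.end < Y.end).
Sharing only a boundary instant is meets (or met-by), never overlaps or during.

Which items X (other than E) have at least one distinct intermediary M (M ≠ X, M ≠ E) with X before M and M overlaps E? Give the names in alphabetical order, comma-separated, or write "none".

S

Target E = [Thu 05:00, Sun 06:00].
Intermediaries M with M overlaps E: G, K, Q, V.
Via G — items with X before G: none.
Via K — items with X before K: S.
Via Q — items with X before Q: none.
Via V — items with X before V: none.
Union: S.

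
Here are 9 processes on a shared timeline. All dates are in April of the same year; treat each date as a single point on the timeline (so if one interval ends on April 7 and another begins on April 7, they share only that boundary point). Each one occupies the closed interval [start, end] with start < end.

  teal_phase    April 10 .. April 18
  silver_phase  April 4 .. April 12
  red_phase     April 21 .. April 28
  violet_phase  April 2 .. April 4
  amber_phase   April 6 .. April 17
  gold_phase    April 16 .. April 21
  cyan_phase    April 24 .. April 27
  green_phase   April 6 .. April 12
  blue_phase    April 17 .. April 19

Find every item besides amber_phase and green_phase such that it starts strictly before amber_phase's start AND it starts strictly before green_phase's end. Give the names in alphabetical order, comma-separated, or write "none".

silver_phase, violet_phase

Conditions: its start is strictly before amber_phase's start (X.start < April 6) AND its start is strictly before green_phase's end (X.start < April 12).
blue_phase: start April 17 < April 6? ✗; start April 17 < April 12? ✗ → no.
cyan_phase: start April 24 < April 6? ✗; start April 24 < April 12? ✗ → no.
gold_phase: start April 16 < April 6? ✗; start April 16 < April 12? ✗ → no.
red_phase: start April 21 < April 6? ✗; start April 21 < April 12? ✗ → no.
silver_phase: start April 4 < April 6? ✓; start April 4 < April 12? ✓ → yes.
teal_phase: start April 10 < April 6? ✗; start April 10 < April 12? ✓ → no.
violet_phase: start April 2 < April 6? ✓; start April 2 < April 12? ✓ → yes.
Result: silver_phase, violet_phase.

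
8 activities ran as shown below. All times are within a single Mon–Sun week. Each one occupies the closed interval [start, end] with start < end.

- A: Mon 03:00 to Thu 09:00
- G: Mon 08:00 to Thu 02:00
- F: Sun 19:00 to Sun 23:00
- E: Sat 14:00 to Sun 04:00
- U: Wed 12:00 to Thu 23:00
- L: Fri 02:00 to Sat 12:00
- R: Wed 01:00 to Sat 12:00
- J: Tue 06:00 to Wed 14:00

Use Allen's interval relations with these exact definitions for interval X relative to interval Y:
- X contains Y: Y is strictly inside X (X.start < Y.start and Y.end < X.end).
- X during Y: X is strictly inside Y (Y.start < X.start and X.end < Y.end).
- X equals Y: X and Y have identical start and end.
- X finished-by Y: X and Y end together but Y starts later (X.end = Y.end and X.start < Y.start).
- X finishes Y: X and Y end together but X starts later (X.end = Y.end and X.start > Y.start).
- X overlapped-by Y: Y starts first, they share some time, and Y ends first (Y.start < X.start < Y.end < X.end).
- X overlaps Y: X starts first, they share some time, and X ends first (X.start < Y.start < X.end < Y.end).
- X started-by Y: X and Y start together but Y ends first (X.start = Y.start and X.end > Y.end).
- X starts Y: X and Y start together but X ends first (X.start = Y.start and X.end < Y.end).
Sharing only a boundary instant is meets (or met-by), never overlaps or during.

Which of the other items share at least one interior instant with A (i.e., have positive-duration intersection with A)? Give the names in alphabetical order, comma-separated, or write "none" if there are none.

Target A = [Mon 03:00, Thu 09:00].
E [Sat 14:00, Sun 04:00] → after → no.
F [Sun 19:00, Sun 23:00] → after → no.
G [Mon 08:00, Thu 02:00] → during → yes.
J [Tue 06:00, Wed 14:00] → during → yes.
L [Fri 02:00, Sat 12:00] → after → no.
R [Wed 01:00, Sat 12:00] → overlapped-by → yes.
U [Wed 12:00, Thu 23:00] → overlapped-by → yes.
Result: G, J, R, U.

G, J, R, U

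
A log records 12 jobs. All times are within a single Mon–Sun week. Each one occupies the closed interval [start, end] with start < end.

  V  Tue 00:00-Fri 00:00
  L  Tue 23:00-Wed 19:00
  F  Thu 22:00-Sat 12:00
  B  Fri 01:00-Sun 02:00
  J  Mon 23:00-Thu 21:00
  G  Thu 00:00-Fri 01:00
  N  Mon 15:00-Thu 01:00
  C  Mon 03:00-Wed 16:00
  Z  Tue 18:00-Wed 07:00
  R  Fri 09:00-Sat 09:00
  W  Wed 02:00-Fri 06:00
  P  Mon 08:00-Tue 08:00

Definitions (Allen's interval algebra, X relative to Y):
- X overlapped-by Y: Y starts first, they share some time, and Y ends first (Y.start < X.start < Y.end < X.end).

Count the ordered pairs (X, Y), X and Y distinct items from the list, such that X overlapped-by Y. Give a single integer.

25

Checking all 132 ordered pairs for relation 'overlapped-by'; matching pairs in alphabetical order:
(B, F): B overlapped-by F ✓
(B, W): B overlapped-by W ✓
(F, G): F overlapped-by G ✓
(F, V): F overlapped-by V ✓
(F, W): F overlapped-by W ✓
(G, J): G overlapped-by J ✓
(G, N): G overlapped-by N ✓
(G, V): G overlapped-by V ✓
(J, C): J overlapped-by C ✓
(J, N): J overlapped-by N ✓
(J, P): J overlapped-by P ✓
(L, C): L overlapped-by C ✓
(L, Z): L overlapped-by Z ✓
(N, C): N overlapped-by C ✓
(N, P): N overlapped-by P ✓
(V, C): V overlapped-by C ✓
(V, J): V overlapped-by J ✓
(V, N): V overlapped-by N ✓
(V, P): V overlapped-by P ✓
(W, C): W overlapped-by C ✓
(W, J): W overlapped-by J ✓
(W, L): W overlapped-by L ✓
(W, N): W overlapped-by N ✓
(W, V): W overlapped-by V ✓
... plus 1 further pairs not listed.
Count: 25.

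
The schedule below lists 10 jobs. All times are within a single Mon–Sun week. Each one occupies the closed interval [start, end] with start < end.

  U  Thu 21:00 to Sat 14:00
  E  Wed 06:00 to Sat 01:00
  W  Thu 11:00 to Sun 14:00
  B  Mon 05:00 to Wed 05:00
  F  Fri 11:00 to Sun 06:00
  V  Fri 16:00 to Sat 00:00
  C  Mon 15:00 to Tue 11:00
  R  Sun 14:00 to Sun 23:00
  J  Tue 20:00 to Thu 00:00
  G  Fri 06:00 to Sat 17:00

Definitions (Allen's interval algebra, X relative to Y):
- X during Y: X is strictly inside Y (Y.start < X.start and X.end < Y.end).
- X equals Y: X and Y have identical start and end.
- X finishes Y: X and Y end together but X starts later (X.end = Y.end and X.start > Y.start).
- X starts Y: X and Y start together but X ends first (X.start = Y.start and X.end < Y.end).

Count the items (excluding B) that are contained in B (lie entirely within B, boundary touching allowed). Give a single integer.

Target B = [Mon 05:00, Wed 05:00].
C [Mon 15:00, Tue 11:00] → during → counts.
E [Wed 06:00, Sat 01:00] → after → no.
F [Fri 11:00, Sun 06:00] → after → no.
G [Fri 06:00, Sat 17:00] → after → no.
J [Tue 20:00, Thu 00:00] → overlapped-by → no.
R [Sun 14:00, Sun 23:00] → after → no.
U [Thu 21:00, Sat 14:00] → after → no.
V [Fri 16:00, Sat 00:00] → after → no.
W [Thu 11:00, Sun 14:00] → after → no.
Total: 1.

1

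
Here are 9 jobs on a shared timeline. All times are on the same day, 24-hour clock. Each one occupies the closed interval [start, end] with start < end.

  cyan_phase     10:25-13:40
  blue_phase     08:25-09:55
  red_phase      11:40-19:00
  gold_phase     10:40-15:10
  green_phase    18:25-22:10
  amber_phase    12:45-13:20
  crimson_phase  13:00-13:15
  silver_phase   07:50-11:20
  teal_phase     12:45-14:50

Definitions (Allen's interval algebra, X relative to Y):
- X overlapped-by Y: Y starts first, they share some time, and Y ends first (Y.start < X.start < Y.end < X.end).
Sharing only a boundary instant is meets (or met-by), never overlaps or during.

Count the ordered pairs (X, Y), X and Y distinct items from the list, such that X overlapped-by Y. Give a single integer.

Checking all 72 ordered pairs for relation 'overlapped-by'; matching pairs in alphabetical order:
(cyan_phase, silver_phase): cyan_phase overlapped-by silver_phase ✓
(gold_phase, cyan_phase): gold_phase overlapped-by cyan_phase ✓
(gold_phase, silver_phase): gold_phase overlapped-by silver_phase ✓
(green_phase, red_phase): green_phase overlapped-by red_phase ✓
(red_phase, cyan_phase): red_phase overlapped-by cyan_phase ✓
(red_phase, gold_phase): red_phase overlapped-by gold_phase ✓
(teal_phase, cyan_phase): teal_phase overlapped-by cyan_phase ✓
Count: 7.

7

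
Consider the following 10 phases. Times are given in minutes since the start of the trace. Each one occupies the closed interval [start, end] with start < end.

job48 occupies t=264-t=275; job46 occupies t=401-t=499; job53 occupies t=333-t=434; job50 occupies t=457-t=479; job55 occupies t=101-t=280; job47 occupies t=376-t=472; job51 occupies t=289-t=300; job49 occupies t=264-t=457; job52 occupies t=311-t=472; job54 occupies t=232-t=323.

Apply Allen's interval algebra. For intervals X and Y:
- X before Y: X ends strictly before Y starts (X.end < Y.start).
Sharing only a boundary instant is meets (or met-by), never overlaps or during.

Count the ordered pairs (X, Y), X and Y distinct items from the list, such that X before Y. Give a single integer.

Checking all 90 ordered pairs for relation 'before'; matching pairs in alphabetical order:
(job48, job46): job48 before job46 ✓
(job48, job47): job48 before job47 ✓
(job48, job50): job48 before job50 ✓
(job48, job51): job48 before job51 ✓
(job48, job52): job48 before job52 ✓
(job48, job53): job48 before job53 ✓
(job51, job46): job51 before job46 ✓
(job51, job47): job51 before job47 ✓
(job51, job50): job51 before job50 ✓
(job51, job52): job51 before job52 ✓
(job51, job53): job51 before job53 ✓
(job53, job50): job53 before job50 ✓
(job54, job46): job54 before job46 ✓
(job54, job47): job54 before job47 ✓
(job54, job50): job54 before job50 ✓
(job54, job53): job54 before job53 ✓
(job55, job46): job55 before job46 ✓
(job55, job47): job55 before job47 ✓
(job55, job50): job55 before job50 ✓
(job55, job51): job55 before job51 ✓
(job55, job52): job55 before job52 ✓
(job55, job53): job55 before job53 ✓
Count: 22.

22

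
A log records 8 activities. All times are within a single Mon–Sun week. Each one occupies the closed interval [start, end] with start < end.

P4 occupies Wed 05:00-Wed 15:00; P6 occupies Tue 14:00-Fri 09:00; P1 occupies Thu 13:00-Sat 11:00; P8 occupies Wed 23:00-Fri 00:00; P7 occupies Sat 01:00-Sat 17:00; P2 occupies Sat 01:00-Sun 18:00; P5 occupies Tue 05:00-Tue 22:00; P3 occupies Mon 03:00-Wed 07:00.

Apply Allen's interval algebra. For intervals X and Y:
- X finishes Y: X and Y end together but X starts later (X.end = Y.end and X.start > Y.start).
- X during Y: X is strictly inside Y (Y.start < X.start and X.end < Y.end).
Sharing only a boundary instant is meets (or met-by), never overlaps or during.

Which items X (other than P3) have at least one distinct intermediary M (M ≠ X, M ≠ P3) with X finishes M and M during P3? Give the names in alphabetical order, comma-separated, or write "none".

Target P3 = [Mon 03:00, Wed 07:00].
Intermediaries M with M during P3: P5.
Via P5 — items with X finishes P5: none.
Union: none.

none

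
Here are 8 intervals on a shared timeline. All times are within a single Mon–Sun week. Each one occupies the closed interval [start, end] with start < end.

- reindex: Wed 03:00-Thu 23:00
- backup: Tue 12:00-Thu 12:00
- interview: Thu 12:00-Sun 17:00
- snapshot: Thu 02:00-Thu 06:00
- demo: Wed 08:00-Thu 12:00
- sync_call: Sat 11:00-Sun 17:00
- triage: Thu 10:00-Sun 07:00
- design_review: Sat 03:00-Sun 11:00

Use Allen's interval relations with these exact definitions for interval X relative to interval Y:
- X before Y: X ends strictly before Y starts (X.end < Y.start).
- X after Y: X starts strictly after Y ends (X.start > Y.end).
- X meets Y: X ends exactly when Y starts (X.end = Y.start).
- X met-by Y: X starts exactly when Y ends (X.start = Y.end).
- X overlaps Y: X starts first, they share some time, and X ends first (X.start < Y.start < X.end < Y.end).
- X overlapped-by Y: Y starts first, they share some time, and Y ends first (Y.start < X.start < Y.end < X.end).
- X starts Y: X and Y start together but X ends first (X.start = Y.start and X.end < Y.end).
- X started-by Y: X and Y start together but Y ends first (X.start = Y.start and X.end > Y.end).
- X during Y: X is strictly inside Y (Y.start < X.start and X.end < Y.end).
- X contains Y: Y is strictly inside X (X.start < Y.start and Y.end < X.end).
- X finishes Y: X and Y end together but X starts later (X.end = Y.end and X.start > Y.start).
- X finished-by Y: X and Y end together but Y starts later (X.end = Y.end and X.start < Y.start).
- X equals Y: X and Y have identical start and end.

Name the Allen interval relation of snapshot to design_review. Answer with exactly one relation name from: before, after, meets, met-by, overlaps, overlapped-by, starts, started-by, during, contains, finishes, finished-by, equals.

snapshot = [Thu 02:00, Thu 06:00]; design_review = [Sat 03:00, Sun 11:00].
Compare endpoints: snapshot.start < design_review.start, snapshot.start < design_review.end, snapshot.end < design_review.start, snapshot.end < design_review.end.
That pattern is 'before'.

before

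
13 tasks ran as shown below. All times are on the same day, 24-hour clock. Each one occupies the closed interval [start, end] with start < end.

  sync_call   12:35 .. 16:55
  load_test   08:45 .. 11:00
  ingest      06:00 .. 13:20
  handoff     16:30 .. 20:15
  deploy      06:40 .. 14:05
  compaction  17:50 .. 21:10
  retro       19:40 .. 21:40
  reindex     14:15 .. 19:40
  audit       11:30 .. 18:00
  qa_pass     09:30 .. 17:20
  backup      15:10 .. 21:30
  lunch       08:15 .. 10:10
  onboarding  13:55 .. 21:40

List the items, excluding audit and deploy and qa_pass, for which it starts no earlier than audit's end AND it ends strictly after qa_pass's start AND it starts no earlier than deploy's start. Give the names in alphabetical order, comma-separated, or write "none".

Conditions: its start is no earlier than audit's end (X.start >= 18:00) AND its end is strictly after qa_pass's start (X.end > 09:30) AND its start is no earlier than deploy's start (X.start >= 06:40).
backup: start 15:10 >= 18:00? ✗; end 21:30 > 09:30? ✓; start 15:10 >= 06:40? ✓ → no.
compaction: start 17:50 >= 18:00? ✗; end 21:10 > 09:30? ✓; start 17:50 >= 06:40? ✓ → no.
handoff: start 16:30 >= 18:00? ✗; end 20:15 > 09:30? ✓; start 16:30 >= 06:40? ✓ → no.
ingest: start 06:00 >= 18:00? ✗; end 13:20 > 09:30? ✓; start 06:00 >= 06:40? ✗ → no.
load_test: start 08:45 >= 18:00? ✗; end 11:00 > 09:30? ✓; start 08:45 >= 06:40? ✓ → no.
lunch: start 08:15 >= 18:00? ✗; end 10:10 > 09:30? ✓; start 08:15 >= 06:40? ✓ → no.
onboarding: start 13:55 >= 18:00? ✗; end 21:40 > 09:30? ✓; start 13:55 >= 06:40? ✓ → no.
reindex: start 14:15 >= 18:00? ✗; end 19:40 > 09:30? ✓; start 14:15 >= 06:40? ✓ → no.
retro: start 19:40 >= 18:00? ✓; end 21:40 > 09:30? ✓; start 19:40 >= 06:40? ✓ → yes.
sync_call: start 12:35 >= 18:00? ✗; end 16:55 > 09:30? ✓; start 12:35 >= 06:40? ✓ → no.
Result: retro.

retro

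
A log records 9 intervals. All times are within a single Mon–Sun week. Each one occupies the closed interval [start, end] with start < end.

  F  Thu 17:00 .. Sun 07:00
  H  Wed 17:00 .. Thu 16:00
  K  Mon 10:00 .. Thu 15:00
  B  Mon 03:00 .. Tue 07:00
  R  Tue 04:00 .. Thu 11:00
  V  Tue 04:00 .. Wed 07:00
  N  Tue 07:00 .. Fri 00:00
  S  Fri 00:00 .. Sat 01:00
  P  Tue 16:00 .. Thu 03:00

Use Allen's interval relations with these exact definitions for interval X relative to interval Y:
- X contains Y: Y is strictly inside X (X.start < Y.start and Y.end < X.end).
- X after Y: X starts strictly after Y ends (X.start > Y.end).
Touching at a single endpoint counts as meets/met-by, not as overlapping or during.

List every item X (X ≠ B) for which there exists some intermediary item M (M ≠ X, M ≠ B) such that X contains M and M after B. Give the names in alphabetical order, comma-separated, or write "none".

Target B = [Mon 03:00, Tue 07:00].
Intermediaries M with M after B: F, H, P, S.
Via F — items with X contains F: none.
Via H — items with X contains H: N.
Via P — items with X contains P: K, N, R.
Via S — items with X contains S: F.
Union: F, K, N, R.

F, K, N, R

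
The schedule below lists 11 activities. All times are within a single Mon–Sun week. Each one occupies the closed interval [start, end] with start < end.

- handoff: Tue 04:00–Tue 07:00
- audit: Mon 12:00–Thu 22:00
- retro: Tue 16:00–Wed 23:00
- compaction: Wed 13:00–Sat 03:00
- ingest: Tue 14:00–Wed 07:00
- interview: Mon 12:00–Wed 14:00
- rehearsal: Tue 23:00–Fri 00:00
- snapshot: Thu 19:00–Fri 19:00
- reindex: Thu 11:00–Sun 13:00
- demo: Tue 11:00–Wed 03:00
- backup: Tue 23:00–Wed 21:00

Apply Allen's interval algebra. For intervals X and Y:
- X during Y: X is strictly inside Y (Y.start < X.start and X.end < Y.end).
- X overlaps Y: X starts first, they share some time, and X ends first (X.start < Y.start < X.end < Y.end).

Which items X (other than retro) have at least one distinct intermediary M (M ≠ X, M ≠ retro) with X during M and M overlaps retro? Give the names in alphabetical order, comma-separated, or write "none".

demo, handoff, ingest

Target retro = [Tue 16:00, Wed 23:00].
Intermediaries M with M overlaps retro: demo, ingest, interview.
Via demo — items with X during demo: none.
Via ingest — items with X during ingest: none.
Via interview — items with X during interview: demo, handoff, ingest.
Union: demo, handoff, ingest.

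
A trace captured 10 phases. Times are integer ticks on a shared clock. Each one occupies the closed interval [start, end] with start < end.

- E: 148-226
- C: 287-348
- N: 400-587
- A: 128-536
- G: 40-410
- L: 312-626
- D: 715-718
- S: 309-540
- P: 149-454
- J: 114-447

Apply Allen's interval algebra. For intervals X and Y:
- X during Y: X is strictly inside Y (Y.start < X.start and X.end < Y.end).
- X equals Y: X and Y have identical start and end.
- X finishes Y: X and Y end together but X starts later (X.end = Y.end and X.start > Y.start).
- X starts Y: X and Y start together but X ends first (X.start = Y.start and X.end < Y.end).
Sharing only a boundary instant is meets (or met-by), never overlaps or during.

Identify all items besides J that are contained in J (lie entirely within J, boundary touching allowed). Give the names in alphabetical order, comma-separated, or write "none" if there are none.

Target J = [114, 447].
A [128, 536] → overlapped-by → no.
C [287, 348] → during → yes.
D [715, 718] → after → no.
E [148, 226] → during → yes.
G [40, 410] → overlaps → no.
L [312, 626] → overlapped-by → no.
N [400, 587] → overlapped-by → no.
P [149, 454] → overlapped-by → no.
S [309, 540] → overlapped-by → no.
Result: C, E.

C, E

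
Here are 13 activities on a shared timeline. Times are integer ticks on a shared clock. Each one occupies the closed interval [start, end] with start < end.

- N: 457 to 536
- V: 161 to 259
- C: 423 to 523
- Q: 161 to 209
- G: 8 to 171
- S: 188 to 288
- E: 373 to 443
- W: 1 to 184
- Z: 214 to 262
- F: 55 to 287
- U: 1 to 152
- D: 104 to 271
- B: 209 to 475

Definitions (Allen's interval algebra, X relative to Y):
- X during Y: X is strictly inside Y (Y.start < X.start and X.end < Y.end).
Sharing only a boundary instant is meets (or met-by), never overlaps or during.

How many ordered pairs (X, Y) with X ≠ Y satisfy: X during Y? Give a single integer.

11

Checking all 156 ordered pairs for relation 'during'; matching pairs in alphabetical order:
(D, F): D during F ✓
(E, B): E during B ✓
(G, W): G during W ✓
(Q, D): Q during D ✓
(Q, F): Q during F ✓
(V, D): V during D ✓
(V, F): V during F ✓
(Z, B): Z during B ✓
(Z, D): Z during D ✓
(Z, F): Z during F ✓
(Z, S): Z during S ✓
Count: 11.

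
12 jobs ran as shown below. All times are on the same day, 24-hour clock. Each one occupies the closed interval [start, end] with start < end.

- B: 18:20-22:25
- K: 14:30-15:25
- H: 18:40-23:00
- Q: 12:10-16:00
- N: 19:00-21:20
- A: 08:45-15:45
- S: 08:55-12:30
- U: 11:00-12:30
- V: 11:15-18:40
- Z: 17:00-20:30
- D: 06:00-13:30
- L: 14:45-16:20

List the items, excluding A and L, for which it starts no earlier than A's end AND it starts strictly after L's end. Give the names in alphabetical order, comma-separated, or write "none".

Conditions: its start is no earlier than A's end (X.start >= 15:45) AND its start is strictly after L's end (X.start > 16:20).
B: start 18:20 >= 15:45? ✓; start 18:20 > 16:20? ✓ → yes.
D: start 06:00 >= 15:45? ✗; start 06:00 > 16:20? ✗ → no.
H: start 18:40 >= 15:45? ✓; start 18:40 > 16:20? ✓ → yes.
K: start 14:30 >= 15:45? ✗; start 14:30 > 16:20? ✗ → no.
N: start 19:00 >= 15:45? ✓; start 19:00 > 16:20? ✓ → yes.
Q: start 12:10 >= 15:45? ✗; start 12:10 > 16:20? ✗ → no.
S: start 08:55 >= 15:45? ✗; start 08:55 > 16:20? ✗ → no.
U: start 11:00 >= 15:45? ✗; start 11:00 > 16:20? ✗ → no.
V: start 11:15 >= 15:45? ✗; start 11:15 > 16:20? ✗ → no.
Z: start 17:00 >= 15:45? ✓; start 17:00 > 16:20? ✓ → yes.
Result: B, H, N, Z.

B, H, N, Z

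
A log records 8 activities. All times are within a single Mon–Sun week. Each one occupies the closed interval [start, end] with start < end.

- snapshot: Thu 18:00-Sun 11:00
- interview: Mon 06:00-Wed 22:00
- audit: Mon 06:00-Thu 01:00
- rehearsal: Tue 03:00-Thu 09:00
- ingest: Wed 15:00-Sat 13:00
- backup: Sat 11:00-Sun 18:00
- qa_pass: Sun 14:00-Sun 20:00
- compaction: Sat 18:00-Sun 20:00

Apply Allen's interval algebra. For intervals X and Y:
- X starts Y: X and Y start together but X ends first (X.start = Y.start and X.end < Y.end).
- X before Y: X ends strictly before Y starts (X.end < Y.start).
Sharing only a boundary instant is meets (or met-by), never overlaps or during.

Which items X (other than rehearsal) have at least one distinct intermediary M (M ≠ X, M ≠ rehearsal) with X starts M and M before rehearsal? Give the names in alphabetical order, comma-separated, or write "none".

none

Target rehearsal = [Tue 03:00, Thu 09:00].
Intermediaries M with M before rehearsal: none.
Union: none.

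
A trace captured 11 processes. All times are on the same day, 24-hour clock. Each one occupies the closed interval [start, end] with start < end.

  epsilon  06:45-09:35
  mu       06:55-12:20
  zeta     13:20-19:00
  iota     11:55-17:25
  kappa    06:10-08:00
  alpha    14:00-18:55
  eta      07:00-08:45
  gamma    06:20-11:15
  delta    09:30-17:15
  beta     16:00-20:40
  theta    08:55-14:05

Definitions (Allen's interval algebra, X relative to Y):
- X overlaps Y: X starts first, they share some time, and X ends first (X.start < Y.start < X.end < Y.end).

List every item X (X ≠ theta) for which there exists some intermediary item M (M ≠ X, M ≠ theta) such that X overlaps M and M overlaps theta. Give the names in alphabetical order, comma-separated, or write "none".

Target theta = [08:55, 14:05].
Intermediaries M with M overlaps theta: epsilon, gamma, mu.
Via epsilon — items with X overlaps epsilon: kappa.
Via gamma — items with X overlaps gamma: kappa.
Via mu — items with X overlaps mu: epsilon, gamma, kappa.
Union: epsilon, gamma, kappa.

epsilon, gamma, kappa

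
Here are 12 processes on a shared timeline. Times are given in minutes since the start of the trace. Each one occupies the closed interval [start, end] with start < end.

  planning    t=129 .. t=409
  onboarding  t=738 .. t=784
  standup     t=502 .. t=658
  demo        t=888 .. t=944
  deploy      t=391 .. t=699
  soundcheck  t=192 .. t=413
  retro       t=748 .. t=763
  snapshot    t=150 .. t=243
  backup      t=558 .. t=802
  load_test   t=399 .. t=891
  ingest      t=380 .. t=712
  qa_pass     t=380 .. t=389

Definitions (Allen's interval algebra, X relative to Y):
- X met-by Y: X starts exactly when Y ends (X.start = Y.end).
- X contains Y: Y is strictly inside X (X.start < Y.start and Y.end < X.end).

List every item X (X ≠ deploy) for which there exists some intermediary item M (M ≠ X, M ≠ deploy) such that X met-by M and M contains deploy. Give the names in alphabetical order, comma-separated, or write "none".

none

Target deploy = [t=391, t=699].
Intermediaries M with M contains deploy: ingest.
Via ingest — items with X met-by ingest: none.
Union: none.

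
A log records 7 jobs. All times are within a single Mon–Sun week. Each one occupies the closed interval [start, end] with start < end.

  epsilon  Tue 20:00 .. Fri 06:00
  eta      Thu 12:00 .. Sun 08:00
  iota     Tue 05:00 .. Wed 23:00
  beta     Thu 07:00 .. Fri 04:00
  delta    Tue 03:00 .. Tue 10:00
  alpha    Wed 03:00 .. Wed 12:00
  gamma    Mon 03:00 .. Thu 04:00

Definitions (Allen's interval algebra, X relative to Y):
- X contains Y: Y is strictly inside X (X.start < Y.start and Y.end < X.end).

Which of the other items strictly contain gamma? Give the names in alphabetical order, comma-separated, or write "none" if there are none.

none

Target gamma = [Mon 03:00, Thu 04:00].
alpha [Wed 03:00, Wed 12:00] → during → no.
beta [Thu 07:00, Fri 04:00] → after → no.
delta [Tue 03:00, Tue 10:00] → during → no.
epsilon [Tue 20:00, Fri 06:00] → overlapped-by → no.
eta [Thu 12:00, Sun 08:00] → after → no.
iota [Tue 05:00, Wed 23:00] → during → no.
Result: none.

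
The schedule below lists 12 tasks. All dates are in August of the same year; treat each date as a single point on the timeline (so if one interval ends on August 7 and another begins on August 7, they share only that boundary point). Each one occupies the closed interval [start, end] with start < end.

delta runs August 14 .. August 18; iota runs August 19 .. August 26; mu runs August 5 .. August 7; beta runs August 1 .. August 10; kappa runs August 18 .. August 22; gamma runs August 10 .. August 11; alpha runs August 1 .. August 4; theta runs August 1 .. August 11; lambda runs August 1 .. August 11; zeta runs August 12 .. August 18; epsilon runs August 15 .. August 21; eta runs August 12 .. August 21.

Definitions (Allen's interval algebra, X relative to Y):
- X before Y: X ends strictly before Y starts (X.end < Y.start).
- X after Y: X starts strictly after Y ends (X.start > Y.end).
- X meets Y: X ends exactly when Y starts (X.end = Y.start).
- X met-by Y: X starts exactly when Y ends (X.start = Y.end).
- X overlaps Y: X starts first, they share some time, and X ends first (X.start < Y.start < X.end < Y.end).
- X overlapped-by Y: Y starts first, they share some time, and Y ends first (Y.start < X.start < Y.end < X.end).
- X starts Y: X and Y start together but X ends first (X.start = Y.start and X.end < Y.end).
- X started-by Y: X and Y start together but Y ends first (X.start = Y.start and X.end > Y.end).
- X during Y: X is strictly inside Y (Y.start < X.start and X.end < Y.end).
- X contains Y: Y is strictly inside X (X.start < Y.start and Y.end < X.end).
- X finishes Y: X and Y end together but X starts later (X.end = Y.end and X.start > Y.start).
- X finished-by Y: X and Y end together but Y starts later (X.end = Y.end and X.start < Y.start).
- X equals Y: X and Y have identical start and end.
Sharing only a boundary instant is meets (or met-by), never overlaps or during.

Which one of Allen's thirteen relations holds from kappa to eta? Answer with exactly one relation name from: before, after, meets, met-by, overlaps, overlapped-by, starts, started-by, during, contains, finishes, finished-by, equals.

overlapped-by

kappa = [August 18, August 22]; eta = [August 12, August 21].
Compare endpoints: kappa.start > eta.start, kappa.start < eta.end, kappa.end > eta.start, kappa.end > eta.end.
That pattern is 'overlapped-by'.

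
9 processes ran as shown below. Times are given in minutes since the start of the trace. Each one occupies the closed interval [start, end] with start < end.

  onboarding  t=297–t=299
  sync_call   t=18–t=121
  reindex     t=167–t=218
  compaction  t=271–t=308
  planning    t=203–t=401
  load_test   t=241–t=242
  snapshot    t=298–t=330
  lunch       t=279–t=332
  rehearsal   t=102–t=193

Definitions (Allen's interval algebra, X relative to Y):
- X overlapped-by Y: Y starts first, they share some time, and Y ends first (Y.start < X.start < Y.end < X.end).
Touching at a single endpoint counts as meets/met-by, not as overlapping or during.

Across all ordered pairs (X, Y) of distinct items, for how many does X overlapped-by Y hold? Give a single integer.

Checking all 72 ordered pairs for relation 'overlapped-by'; matching pairs in alphabetical order:
(lunch, compaction): lunch overlapped-by compaction ✓
(planning, reindex): planning overlapped-by reindex ✓
(rehearsal, sync_call): rehearsal overlapped-by sync_call ✓
(reindex, rehearsal): reindex overlapped-by rehearsal ✓
(snapshot, compaction): snapshot overlapped-by compaction ✓
(snapshot, onboarding): snapshot overlapped-by onboarding ✓
Count: 6.

6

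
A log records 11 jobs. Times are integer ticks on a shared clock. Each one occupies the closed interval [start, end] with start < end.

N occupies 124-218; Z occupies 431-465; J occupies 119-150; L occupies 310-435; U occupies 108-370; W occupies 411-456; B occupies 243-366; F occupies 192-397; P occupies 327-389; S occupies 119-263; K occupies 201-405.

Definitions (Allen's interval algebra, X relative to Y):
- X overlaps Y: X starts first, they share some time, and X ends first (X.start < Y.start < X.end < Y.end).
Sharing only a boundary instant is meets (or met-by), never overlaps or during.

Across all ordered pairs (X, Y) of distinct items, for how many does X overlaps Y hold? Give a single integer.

Checking all 110 ordered pairs for relation 'overlaps'; matching pairs in alphabetical order:
(B, L): B overlaps L ✓
(B, P): B overlaps P ✓
(F, K): F overlaps K ✓
(F, L): F overlaps L ✓
(J, N): J overlaps N ✓
(K, L): K overlaps L ✓
(L, W): L overlaps W ✓
(L, Z): L overlaps Z ✓
(N, F): N overlaps F ✓
(N, K): N overlaps K ✓
(S, B): S overlaps B ✓
(S, F): S overlaps F ✓
(S, K): S overlaps K ✓
(U, F): U overlaps F ✓
(U, K): U overlaps K ✓
(U, L): U overlaps L ✓
(U, P): U overlaps P ✓
(W, Z): W overlaps Z ✓
Count: 18.

18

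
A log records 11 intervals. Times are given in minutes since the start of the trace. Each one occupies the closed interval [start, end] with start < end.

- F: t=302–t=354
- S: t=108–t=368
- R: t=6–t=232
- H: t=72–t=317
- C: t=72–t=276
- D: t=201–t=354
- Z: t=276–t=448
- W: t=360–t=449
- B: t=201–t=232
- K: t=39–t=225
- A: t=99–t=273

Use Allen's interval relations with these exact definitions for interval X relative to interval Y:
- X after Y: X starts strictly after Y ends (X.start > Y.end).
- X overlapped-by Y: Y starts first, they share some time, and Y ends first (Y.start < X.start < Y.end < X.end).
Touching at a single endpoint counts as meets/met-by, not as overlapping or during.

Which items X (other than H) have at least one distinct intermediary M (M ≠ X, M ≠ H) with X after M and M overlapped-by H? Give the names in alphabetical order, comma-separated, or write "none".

W

Target H = [t=72, t=317].
Intermediaries M with M overlapped-by H: D, F, S, Z.
Via D — items with X after D: W.
Via F — items with X after F: W.
Via S — items with X after S: none.
Via Z — items with X after Z: none.
Union: W.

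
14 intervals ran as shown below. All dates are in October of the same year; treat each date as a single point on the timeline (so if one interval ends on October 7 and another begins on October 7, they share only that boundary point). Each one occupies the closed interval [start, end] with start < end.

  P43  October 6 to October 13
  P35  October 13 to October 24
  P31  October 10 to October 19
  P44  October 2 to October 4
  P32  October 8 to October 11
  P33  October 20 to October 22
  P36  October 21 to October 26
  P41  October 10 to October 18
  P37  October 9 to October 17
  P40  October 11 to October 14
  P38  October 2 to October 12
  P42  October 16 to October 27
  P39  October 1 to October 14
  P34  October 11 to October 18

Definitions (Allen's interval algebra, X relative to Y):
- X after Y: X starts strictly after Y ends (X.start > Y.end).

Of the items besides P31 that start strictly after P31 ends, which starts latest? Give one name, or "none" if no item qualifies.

Target P31 = [October 10, October 19].
P32 [October 8, October 11] → overlaps → excluded.
P33 [October 20, October 22] → after → candidate.
P34 [October 11, October 18] → during → excluded.
P35 [October 13, October 24] → overlapped-by → excluded.
P36 [October 21, October 26] → after → candidate.
P37 [October 9, October 17] → overlaps → excluded.
P38 [October 2, October 12] → overlaps → excluded.
P39 [October 1, October 14] → overlaps → excluded.
P40 [October 11, October 14] → during → excluded.
P41 [October 10, October 18] → starts → excluded.
P42 [October 16, October 27] → overlapped-by → excluded.
P43 [October 6, October 13] → overlaps → excluded.
P44 [October 2, October 4] → before → excluded.
Among candidates, latest start is October 21 → P36.

P36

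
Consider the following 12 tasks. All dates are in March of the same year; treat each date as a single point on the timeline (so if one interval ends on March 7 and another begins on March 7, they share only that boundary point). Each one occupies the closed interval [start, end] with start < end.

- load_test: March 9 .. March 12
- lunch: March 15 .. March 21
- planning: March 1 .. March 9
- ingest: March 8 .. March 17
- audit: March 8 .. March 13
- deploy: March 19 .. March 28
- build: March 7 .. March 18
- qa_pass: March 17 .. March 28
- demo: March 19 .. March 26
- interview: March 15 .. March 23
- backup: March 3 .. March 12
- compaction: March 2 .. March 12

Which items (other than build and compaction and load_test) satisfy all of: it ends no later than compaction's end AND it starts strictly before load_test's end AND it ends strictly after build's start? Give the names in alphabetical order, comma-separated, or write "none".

backup, planning

Conditions: its end is no later than compaction's end (X.end <= March 12) AND its start is strictly before load_test's end (X.start < March 12) AND its end is strictly after build's start (X.end > March 7).
audit: end March 13 <= March 12? ✗; start March 8 < March 12? ✓; end March 13 > March 7? ✓ → no.
backup: end March 12 <= March 12? ✓; start March 3 < March 12? ✓; end March 12 > March 7? ✓ → yes.
demo: end March 26 <= March 12? ✗; start March 19 < March 12? ✗; end March 26 > March 7? ✓ → no.
deploy: end March 28 <= March 12? ✗; start March 19 < March 12? ✗; end March 28 > March 7? ✓ → no.
ingest: end March 17 <= March 12? ✗; start March 8 < March 12? ✓; end March 17 > March 7? ✓ → no.
interview: end March 23 <= March 12? ✗; start March 15 < March 12? ✗; end March 23 > March 7? ✓ → no.
lunch: end March 21 <= March 12? ✗; start March 15 < March 12? ✗; end March 21 > March 7? ✓ → no.
planning: end March 9 <= March 12? ✓; start March 1 < March 12? ✓; end March 9 > March 7? ✓ → yes.
qa_pass: end March 28 <= March 12? ✗; start March 17 < March 12? ✗; end March 28 > March 7? ✓ → no.
Result: backup, planning.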